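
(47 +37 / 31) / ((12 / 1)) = 249 / 62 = 4.02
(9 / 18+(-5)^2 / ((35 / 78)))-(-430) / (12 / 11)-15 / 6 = 447.88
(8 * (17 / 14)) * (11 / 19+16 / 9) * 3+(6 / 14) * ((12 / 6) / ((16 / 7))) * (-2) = 108419 / 1596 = 67.93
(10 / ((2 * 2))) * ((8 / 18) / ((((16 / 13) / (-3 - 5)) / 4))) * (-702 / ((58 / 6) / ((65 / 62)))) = 1977300 / 899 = 2199.44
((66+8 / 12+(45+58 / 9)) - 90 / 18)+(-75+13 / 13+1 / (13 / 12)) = 4684 / 117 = 40.03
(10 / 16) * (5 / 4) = 0.78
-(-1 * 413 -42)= 455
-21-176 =-197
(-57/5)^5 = -601692057/3125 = -192541.46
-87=-87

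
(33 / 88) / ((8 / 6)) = 9 / 32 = 0.28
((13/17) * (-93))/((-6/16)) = 3224/17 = 189.65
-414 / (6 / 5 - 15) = 30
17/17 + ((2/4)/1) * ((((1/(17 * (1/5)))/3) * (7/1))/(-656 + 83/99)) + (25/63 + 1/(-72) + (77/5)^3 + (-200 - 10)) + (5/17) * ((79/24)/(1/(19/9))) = 359038156279751/104199196500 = 3445.69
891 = 891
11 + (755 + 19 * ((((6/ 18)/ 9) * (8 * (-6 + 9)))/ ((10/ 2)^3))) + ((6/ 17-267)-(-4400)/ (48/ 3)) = 774.49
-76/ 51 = -1.49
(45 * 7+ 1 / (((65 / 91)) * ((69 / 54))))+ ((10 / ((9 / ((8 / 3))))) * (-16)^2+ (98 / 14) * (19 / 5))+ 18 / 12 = 1369571 / 1242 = 1102.71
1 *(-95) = -95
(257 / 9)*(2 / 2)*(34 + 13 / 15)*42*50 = 18817540 / 9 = 2090837.78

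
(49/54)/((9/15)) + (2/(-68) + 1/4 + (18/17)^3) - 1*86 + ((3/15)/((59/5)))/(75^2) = -4876635936257/58698067500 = -83.08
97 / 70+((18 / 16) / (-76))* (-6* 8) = 1394 / 665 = 2.10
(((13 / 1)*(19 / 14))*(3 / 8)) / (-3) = -247 / 112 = -2.21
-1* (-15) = 15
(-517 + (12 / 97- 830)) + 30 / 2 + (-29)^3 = -2494925 / 97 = -25720.88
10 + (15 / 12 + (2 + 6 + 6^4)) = 5261 / 4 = 1315.25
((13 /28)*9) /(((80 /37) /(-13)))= -56277 /2240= -25.12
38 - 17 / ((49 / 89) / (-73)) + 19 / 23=2292.89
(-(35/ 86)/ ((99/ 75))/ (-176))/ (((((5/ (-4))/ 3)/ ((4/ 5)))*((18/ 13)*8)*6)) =-455/ 8990784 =-0.00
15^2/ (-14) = -225/ 14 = -16.07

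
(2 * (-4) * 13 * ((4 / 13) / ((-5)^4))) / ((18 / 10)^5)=-160 / 59049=-0.00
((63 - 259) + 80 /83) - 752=-78604 /83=-947.04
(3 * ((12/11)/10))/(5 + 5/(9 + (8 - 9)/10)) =178/3025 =0.06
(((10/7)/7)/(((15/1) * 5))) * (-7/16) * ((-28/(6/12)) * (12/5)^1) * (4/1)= 16/25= 0.64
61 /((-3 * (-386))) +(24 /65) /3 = 13229 /75270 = 0.18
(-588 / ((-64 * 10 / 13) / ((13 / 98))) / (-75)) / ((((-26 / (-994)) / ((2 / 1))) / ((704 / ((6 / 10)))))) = -142142 / 75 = -1895.23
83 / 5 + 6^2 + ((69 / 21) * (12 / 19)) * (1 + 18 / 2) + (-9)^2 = 102644 / 665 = 154.35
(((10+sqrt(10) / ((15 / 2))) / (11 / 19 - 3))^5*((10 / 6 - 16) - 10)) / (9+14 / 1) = 1147909386487783*sqrt(10) / 13489770385125+46567788376783 / 35972721027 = 1563.62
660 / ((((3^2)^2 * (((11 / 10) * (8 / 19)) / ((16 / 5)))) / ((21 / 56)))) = 190 / 9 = 21.11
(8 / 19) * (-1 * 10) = -80 / 19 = -4.21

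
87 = 87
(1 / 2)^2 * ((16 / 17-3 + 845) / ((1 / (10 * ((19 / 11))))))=680675 / 187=3639.97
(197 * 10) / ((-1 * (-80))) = 197 / 8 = 24.62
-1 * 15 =-15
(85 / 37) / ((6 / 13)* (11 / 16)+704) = 8840 / 2710213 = 0.00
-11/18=-0.61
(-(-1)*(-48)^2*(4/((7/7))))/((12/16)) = 12288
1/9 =0.11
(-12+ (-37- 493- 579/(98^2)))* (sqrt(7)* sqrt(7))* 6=-15617841/686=-22766.53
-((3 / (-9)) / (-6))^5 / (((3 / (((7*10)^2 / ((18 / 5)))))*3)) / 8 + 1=612213907 / 612220032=1.00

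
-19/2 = -9.50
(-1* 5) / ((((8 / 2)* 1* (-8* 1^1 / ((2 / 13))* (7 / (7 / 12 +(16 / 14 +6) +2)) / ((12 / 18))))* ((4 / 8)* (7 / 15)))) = 20425 / 214032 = 0.10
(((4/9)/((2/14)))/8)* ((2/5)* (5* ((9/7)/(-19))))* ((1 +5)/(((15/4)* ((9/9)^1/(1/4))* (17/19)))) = -2/85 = -0.02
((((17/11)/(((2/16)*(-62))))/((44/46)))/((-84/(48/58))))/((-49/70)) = -0.00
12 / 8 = 3 / 2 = 1.50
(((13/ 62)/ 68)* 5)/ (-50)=-13/ 42160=-0.00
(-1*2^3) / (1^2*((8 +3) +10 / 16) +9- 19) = -64 / 13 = -4.92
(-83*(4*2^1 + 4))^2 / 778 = 496008 / 389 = 1275.08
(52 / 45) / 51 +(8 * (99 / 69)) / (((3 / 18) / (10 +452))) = 1679500556 / 52785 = 31817.76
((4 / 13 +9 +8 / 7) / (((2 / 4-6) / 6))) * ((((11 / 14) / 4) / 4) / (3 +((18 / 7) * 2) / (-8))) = -951 / 4004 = -0.24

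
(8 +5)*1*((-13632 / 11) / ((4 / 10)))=-443040 / 11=-40276.36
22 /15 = 1.47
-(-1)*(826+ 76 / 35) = 828.17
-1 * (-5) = 5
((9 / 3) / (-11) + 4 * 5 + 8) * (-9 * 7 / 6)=-6405 / 22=-291.14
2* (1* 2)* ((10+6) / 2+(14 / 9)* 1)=344 / 9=38.22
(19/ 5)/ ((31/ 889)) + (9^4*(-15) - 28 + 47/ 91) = -1386994149/ 14105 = -98333.51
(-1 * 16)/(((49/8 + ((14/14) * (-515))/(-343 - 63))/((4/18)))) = -51968/108063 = -0.48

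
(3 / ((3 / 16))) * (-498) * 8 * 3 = -191232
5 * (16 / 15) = 5.33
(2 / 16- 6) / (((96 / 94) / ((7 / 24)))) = -15463 / 9216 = -1.68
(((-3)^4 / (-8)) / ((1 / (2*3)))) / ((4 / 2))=-243 / 8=-30.38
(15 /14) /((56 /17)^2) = 4335 /43904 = 0.10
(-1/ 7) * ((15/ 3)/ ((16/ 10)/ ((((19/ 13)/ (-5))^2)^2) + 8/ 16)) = -1303210/ 400766247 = -0.00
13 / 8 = 1.62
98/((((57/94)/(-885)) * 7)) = -388220/19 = -20432.63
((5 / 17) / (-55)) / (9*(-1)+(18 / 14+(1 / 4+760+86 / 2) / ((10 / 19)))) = -280 / 79506603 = -0.00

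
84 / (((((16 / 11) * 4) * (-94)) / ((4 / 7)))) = -0.09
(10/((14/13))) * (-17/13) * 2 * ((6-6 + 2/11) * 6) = -2040/77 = -26.49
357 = 357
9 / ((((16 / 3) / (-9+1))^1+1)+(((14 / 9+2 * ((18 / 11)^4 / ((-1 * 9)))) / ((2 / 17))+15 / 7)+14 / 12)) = 16602894 / 6127837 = 2.71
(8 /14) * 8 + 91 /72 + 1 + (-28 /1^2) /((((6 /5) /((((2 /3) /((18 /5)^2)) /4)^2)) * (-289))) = 78386125985 /11467788192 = 6.84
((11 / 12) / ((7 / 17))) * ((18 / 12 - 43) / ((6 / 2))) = -15521 / 504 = -30.80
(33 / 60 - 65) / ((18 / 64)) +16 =-9592 / 45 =-213.16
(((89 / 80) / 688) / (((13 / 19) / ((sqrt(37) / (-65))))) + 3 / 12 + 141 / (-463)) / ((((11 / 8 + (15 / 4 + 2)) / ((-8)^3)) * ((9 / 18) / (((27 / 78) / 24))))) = 178 * sqrt(37) / 2361775 + 12928 / 114361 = 0.11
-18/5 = -3.60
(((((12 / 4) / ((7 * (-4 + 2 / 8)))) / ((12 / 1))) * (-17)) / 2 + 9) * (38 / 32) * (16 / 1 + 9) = 181165 / 672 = 269.59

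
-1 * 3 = -3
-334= -334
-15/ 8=-1.88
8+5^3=133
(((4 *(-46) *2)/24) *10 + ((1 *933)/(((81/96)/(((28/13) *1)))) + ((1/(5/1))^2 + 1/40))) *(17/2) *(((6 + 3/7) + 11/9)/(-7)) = -213636921937/10319400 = -20702.46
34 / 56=17 / 28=0.61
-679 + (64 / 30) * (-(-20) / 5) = -10057 / 15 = -670.47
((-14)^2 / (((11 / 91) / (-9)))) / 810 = -8918 / 495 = -18.02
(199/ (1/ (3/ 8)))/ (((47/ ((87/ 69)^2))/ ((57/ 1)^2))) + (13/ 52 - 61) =1619164755/ 198904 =8140.43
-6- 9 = -15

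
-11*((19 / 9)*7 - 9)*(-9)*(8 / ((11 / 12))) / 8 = 624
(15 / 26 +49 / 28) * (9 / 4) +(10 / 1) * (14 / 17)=47633 / 3536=13.47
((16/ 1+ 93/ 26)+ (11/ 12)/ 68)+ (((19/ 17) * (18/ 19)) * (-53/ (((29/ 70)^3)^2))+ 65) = -69502223319250465/ 6309885789168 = -11014.81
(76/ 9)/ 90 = 38/ 405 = 0.09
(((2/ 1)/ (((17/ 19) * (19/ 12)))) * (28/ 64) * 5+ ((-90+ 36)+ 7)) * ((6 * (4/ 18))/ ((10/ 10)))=-2986/ 51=-58.55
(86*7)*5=3010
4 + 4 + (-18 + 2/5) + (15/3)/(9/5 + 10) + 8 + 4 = 833/295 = 2.82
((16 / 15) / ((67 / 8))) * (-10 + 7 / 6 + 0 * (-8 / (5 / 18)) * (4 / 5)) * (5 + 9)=-47488 / 3015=-15.75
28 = 28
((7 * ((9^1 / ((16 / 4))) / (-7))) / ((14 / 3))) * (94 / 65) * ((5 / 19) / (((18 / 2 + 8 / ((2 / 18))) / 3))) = -47 / 6916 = -0.01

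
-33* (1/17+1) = -594/17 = -34.94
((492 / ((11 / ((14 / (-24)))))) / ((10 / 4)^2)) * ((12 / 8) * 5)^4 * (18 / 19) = -5230575 / 418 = -12513.34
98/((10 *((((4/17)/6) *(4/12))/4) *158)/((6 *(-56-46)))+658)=4588164/30805849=0.15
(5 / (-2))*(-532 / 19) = 70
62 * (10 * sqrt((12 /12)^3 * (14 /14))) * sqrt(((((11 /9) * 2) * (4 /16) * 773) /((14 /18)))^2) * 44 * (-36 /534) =-695885520 /623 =-1116991.20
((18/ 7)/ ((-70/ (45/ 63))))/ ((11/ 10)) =-90/ 3773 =-0.02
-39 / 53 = -0.74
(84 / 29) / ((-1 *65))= -84 / 1885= -0.04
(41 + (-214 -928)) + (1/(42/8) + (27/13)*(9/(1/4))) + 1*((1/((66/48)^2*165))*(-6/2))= -1026.05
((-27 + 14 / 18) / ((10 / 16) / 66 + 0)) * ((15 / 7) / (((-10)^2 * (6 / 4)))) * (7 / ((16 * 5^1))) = -3.46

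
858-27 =831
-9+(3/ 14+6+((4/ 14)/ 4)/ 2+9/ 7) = -41/ 28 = -1.46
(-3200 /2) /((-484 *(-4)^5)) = -25 /7744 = -0.00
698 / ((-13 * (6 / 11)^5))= -56206799 / 50544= -1112.04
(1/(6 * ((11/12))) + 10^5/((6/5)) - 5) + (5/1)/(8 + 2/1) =5499715/66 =83329.02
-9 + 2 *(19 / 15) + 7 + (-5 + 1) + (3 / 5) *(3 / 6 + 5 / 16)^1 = -143 / 48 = -2.98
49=49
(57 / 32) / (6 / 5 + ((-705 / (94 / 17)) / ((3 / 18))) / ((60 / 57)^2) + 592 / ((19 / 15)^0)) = -285 / 15554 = -0.02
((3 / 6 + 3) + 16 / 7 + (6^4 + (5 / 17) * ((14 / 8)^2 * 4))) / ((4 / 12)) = 1864095 / 476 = 3916.17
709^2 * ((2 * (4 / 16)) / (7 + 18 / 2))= 502681 / 32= 15708.78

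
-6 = -6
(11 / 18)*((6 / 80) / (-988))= -11 / 237120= -0.00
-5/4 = -1.25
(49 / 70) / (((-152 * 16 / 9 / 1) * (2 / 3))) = -0.00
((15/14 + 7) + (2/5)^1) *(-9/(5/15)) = -16011/70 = -228.73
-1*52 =-52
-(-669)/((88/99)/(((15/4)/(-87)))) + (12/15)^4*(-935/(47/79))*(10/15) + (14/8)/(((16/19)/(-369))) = -40184051131/32712000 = -1228.42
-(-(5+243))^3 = 15252992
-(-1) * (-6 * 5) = -30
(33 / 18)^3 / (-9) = -1331 / 1944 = -0.68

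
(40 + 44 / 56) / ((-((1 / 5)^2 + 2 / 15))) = -42825 / 182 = -235.30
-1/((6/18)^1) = -3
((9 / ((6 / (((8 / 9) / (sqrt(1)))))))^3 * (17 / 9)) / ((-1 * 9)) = -0.50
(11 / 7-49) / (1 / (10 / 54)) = -1660 / 189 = -8.78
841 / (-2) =-841 / 2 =-420.50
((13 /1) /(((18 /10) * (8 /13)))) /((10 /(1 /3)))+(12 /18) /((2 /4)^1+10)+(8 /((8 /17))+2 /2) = 55807 /3024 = 18.45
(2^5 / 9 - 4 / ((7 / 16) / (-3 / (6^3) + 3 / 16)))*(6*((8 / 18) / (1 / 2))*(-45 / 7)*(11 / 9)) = -82.48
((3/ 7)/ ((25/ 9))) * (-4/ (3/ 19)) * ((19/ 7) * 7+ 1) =-2736/ 35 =-78.17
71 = 71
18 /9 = 2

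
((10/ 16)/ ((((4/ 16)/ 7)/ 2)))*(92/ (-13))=-3220/ 13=-247.69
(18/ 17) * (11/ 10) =99/ 85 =1.16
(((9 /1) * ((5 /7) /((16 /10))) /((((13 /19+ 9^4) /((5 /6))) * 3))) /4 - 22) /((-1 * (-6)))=-1228764857 /335118336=-3.67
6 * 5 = 30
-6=-6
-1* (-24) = 24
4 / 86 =2 / 43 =0.05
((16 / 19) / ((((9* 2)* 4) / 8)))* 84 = 7.86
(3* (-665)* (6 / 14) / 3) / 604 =-285 / 604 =-0.47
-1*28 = -28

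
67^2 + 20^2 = 4889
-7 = -7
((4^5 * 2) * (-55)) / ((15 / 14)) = -315392 / 3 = -105130.67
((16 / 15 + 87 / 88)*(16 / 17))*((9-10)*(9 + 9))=-34.82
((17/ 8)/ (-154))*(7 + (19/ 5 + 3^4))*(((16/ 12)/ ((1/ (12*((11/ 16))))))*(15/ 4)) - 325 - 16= -176177/ 448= -393.25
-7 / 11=-0.64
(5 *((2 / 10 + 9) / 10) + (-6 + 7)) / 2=14 / 5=2.80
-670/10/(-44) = 67/44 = 1.52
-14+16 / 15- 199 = -211.93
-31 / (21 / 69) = -713 / 7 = -101.86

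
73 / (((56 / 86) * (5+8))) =3139 / 364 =8.62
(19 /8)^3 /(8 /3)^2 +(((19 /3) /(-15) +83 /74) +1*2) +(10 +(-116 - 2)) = -5642283869 /54558720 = -103.42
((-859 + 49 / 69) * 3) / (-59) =59222 / 1357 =43.64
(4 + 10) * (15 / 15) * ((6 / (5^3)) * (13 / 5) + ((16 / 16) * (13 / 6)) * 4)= 230776 / 1875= 123.08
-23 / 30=-0.77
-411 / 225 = -137 / 75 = -1.83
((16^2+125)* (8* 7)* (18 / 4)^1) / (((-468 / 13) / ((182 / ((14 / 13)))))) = -450723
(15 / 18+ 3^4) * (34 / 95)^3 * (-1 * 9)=-28947396 / 857375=-33.76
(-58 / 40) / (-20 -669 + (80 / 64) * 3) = 29 / 13705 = 0.00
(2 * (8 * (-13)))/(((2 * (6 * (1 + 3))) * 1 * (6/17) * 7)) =-221/126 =-1.75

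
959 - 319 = 640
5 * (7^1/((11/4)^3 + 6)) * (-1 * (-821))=52544/49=1072.33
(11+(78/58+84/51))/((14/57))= 196593/3451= 56.97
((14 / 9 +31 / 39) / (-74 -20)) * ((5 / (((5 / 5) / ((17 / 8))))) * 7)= -163625 / 87984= -1.86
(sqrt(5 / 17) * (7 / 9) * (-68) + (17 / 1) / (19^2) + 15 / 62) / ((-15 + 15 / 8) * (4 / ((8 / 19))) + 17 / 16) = -25876 / 11067899 + 224 * sqrt(85) / 8901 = 0.23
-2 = -2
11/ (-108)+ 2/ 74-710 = -2837459/ 3996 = -710.07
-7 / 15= -0.47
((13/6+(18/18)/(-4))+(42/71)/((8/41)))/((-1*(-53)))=1054/11289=0.09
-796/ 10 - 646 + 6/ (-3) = -3638/ 5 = -727.60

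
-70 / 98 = -5 / 7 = -0.71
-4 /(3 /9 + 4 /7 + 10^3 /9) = -252 /7057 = -0.04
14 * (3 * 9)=378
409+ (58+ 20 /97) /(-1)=34027 /97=350.79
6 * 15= 90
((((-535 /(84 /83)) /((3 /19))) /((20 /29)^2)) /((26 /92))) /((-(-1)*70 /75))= -3263918477 /122304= -26686.93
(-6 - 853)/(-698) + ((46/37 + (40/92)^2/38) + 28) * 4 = 30688124277/259577126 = 118.22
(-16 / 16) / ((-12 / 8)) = 2 / 3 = 0.67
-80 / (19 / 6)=-480 / 19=-25.26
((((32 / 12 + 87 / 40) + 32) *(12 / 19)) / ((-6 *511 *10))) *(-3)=4421 / 1941800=0.00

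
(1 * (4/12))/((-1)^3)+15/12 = 11/12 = 0.92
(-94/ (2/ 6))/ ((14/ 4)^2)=-1128/ 49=-23.02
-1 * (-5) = 5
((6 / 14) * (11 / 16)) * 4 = 33 / 28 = 1.18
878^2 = 770884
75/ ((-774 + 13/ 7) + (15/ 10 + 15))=-0.10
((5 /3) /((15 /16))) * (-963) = -1712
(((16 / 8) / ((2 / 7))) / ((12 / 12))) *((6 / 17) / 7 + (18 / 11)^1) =2208 / 187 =11.81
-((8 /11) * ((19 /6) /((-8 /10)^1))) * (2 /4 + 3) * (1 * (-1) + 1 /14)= -1235 /132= -9.36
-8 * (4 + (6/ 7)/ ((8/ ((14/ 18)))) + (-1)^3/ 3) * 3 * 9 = -810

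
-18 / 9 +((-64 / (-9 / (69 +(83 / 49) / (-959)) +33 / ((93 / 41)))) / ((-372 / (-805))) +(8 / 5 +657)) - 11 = 635.99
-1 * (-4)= 4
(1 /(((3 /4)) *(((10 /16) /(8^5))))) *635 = 133169152 /3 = 44389717.33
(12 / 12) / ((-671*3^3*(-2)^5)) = 1 / 579744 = 0.00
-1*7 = -7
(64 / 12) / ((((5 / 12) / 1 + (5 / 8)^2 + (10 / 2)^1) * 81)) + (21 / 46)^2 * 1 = 0.22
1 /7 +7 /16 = 65 /112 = 0.58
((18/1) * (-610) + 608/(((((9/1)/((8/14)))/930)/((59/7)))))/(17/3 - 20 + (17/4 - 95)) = -171468880/61789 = -2775.07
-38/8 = -19/4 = -4.75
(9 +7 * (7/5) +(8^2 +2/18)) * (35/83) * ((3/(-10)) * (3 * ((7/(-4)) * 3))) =548457/3320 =165.20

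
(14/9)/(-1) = -14/9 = -1.56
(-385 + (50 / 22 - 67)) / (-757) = 4947 / 8327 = 0.59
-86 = -86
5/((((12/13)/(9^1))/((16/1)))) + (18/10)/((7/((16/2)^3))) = 31908/35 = 911.66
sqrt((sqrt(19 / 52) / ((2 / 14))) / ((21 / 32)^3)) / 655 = 128 * sqrt(3) * 41743^(1 / 4) / 536445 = 0.01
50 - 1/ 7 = 349/ 7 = 49.86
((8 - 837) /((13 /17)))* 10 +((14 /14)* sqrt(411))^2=-135587 /13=-10429.77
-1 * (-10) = 10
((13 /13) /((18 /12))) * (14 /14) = 2 /3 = 0.67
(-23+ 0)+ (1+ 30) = 8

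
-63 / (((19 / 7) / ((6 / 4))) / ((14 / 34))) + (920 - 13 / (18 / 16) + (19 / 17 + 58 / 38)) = 5213719 / 5814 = 896.75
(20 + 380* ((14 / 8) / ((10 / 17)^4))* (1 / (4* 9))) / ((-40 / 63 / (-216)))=2371627377 / 40000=59290.68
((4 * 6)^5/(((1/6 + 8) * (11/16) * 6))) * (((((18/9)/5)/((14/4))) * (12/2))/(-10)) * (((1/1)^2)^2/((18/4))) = -339738624/94325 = -3601.79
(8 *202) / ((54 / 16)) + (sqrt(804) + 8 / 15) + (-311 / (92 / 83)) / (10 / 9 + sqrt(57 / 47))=-85821523 / 6210 + 2 *sqrt(201) + 25191 *sqrt(2679) / 92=380.88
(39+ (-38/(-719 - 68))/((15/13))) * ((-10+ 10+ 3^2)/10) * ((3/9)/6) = 460889/236100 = 1.95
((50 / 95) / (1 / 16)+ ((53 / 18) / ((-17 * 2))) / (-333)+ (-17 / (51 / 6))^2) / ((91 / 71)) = 3414877273 / 352363284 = 9.69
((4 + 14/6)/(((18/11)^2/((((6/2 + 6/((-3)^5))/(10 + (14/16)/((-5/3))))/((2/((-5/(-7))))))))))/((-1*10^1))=-2770295/104437998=-0.03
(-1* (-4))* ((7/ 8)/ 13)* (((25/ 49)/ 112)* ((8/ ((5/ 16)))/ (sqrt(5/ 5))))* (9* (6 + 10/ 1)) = 2880/ 637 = 4.52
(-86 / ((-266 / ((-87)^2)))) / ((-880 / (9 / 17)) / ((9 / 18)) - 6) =-2929203 / 3986542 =-0.73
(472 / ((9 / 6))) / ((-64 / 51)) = -1003 / 4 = -250.75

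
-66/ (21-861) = 11/ 140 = 0.08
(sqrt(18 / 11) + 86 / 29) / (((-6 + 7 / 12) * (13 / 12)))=-12384 / 24505 - 432 * sqrt(22) / 9295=-0.72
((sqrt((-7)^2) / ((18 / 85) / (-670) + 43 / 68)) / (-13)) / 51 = -46900 / 2807571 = -0.02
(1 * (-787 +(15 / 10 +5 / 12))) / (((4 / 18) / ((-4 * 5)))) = 141315 / 2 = 70657.50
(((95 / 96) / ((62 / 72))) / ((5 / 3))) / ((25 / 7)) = 1197 / 6200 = 0.19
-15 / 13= -1.15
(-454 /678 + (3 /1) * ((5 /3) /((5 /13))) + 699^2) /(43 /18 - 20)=-993839514 /35821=-27744.61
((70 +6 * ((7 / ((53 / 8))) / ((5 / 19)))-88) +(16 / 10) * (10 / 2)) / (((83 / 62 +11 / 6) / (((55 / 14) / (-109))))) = -1909941 / 11929505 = -0.16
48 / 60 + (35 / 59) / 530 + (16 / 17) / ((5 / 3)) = 726059 / 531590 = 1.37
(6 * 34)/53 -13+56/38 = -7731/1007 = -7.68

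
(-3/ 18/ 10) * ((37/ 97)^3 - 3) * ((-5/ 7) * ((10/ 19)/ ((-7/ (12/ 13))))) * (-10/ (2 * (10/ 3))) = -0.00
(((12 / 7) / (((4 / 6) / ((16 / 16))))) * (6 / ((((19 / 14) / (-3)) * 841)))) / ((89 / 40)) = -25920 / 1422131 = -0.02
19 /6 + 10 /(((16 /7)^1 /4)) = 62 /3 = 20.67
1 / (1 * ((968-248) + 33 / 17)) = 17 / 12273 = 0.00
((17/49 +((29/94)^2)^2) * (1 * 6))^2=16693679948614740009/3658937553592842304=4.56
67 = 67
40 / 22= 20 / 11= 1.82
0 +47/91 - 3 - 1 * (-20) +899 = 83403/91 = 916.52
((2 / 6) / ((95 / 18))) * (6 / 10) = 18 / 475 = 0.04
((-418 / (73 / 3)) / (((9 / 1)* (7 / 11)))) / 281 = -4598 / 430773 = -0.01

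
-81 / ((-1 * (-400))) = -81 / 400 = -0.20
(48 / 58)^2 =576 / 841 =0.68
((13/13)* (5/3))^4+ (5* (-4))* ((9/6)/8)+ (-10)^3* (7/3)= -754715/324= -2329.37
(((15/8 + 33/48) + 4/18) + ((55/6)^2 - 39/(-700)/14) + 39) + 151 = 5425603/19600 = 276.82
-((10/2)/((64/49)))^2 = -60025/4096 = -14.65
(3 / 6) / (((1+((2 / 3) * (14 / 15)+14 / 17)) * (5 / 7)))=1071 / 3742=0.29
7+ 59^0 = 8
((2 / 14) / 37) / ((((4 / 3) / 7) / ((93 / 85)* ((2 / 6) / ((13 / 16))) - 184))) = -152118 / 40885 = -3.72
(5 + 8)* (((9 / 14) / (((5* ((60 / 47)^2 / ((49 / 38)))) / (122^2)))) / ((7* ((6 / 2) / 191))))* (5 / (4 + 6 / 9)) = 20409487787 / 106400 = 191818.49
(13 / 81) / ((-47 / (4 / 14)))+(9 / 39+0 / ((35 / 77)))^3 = 662401 / 58547853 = 0.01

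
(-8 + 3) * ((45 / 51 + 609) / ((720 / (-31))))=2232 / 17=131.29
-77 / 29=-2.66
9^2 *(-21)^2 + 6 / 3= 35723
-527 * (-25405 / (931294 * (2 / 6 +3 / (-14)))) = 472533 / 3913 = 120.76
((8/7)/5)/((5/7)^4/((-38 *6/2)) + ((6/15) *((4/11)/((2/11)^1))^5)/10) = 1564080/8743223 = 0.18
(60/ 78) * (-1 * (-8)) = 80/ 13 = 6.15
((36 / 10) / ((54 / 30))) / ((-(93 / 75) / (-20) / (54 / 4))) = 13500 / 31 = 435.48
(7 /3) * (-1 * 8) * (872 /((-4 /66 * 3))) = 268576 /3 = 89525.33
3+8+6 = 17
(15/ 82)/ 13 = 15/ 1066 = 0.01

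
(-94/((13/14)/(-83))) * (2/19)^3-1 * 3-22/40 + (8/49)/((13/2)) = 548330407/87383660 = 6.27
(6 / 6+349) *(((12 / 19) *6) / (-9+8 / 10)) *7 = -882000 / 779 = -1132.22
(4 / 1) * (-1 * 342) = -1368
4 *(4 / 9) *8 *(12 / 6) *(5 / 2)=640 / 9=71.11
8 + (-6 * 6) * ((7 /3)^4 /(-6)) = 5018 /27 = 185.85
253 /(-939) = -253 /939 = -0.27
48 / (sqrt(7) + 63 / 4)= 1728 / 551-768 *sqrt(7) / 3857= 2.61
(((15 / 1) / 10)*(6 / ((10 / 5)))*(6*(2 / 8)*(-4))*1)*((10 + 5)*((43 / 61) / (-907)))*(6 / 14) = 52245 / 387289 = 0.13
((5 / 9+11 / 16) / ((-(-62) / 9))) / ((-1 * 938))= -179 / 930496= -0.00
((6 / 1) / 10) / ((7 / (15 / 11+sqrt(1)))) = 78 / 385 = 0.20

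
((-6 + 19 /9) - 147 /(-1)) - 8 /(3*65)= 83696 /585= 143.07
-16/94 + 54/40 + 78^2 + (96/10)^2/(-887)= 25368072863/4168900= 6085.08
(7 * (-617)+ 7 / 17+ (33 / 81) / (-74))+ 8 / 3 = -146594779 / 33966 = -4315.93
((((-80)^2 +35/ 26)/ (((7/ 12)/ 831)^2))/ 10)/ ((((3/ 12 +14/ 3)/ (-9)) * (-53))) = 89372305179216/ 1991899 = 44867889.98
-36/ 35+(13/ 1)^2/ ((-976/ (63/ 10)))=-144801/ 68320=-2.12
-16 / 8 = -2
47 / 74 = 0.64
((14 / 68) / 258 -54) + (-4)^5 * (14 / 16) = -8333393 / 8772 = -950.00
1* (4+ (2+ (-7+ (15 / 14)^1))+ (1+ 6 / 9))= 73 / 42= 1.74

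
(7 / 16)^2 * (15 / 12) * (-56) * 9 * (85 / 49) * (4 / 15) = -1785 / 32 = -55.78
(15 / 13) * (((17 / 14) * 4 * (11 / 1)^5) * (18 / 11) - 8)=134403540 / 91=1476961.98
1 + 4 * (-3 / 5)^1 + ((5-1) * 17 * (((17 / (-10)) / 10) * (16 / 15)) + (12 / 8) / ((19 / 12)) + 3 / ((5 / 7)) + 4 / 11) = -644216 / 78375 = -8.22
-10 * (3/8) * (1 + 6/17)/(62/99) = -34155/4216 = -8.10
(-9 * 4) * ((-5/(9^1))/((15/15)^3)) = 20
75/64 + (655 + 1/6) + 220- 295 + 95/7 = 799559/1344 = 594.91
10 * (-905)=-9050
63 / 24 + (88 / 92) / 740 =2.63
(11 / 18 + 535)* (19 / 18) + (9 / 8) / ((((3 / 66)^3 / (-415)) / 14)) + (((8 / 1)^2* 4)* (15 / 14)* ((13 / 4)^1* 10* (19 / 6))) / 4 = -157830953467 / 2268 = -69590367.49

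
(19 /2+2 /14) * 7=135 /2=67.50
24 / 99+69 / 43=2621 / 1419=1.85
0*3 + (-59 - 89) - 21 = -169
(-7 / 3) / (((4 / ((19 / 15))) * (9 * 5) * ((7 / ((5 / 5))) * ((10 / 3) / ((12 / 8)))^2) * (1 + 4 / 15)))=-3 / 8000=-0.00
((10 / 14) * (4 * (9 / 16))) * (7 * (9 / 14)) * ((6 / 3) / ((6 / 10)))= 675 / 28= 24.11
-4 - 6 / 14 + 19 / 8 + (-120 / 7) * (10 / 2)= -87.77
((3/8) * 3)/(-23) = -9/184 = -0.05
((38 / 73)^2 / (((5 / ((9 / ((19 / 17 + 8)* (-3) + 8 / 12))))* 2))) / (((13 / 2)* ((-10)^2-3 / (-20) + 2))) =-294576 / 21402921319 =-0.00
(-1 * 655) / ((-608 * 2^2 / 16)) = 655 / 152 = 4.31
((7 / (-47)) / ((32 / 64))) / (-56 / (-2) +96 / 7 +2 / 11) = -539 / 75811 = -0.01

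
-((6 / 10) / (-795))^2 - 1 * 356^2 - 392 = -223189095001 / 1755625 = -127128.00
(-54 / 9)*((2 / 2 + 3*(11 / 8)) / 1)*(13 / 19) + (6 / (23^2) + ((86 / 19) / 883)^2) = -21.03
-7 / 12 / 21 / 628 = -0.00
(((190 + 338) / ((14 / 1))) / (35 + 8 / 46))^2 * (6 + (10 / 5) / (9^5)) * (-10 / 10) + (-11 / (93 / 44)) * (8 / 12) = -67624012100744 / 6522661708479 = -10.37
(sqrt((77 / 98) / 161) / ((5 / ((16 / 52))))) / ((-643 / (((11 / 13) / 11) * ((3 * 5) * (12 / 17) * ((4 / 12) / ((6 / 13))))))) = -4 * sqrt(506) / 22878583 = -0.00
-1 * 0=0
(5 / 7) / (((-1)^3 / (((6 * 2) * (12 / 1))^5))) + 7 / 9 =-2786281390031 / 63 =-44226688730.65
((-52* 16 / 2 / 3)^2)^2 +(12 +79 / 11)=329432187587 / 891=369733094.93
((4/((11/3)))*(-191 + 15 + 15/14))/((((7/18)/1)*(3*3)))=-54.52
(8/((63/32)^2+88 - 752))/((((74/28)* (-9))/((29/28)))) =118784/225097011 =0.00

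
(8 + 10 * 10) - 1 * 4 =104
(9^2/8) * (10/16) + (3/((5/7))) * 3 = 6057/320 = 18.93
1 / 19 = 0.05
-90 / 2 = -45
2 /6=1 /3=0.33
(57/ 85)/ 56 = 57/ 4760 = 0.01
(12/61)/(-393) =-4/7991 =-0.00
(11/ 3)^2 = 121/ 9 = 13.44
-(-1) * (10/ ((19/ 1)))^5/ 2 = 50000/ 2476099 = 0.02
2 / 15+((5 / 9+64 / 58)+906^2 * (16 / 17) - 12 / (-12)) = 17139117628 / 22185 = 772554.32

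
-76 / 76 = -1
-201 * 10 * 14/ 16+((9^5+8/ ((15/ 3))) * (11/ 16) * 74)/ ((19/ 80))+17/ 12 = 720907658/ 57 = 12647502.77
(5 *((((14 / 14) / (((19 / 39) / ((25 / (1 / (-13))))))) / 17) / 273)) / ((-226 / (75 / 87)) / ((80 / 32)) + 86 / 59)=0.01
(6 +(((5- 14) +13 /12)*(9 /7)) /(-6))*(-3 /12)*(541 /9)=-233171 /2016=-115.66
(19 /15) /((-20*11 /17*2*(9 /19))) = -6137 /59400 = -0.10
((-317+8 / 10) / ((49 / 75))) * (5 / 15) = -161.33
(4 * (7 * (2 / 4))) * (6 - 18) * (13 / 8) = -273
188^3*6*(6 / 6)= 39868032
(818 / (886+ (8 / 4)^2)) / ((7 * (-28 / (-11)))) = 4499 / 87220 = 0.05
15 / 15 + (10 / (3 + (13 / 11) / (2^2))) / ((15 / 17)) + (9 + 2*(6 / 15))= 6194 / 435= 14.24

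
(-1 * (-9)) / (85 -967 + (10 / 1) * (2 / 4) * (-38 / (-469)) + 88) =-4221 / 372196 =-0.01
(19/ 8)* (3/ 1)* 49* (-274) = -382641/ 4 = -95660.25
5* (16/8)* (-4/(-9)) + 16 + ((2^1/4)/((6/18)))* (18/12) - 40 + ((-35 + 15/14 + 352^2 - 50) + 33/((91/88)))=123834.68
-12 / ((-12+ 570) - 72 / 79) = -158 / 7335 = -0.02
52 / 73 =0.71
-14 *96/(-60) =112/5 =22.40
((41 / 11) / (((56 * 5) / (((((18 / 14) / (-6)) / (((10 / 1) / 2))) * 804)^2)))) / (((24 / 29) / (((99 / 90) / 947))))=144110367 / 6496420000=0.02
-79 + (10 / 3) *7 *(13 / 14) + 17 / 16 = -2701 / 48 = -56.27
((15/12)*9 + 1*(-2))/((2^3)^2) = 0.14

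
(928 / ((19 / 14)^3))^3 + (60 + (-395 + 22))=16511768582601328741 / 322687697779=51169501.34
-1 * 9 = -9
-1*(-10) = 10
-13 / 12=-1.08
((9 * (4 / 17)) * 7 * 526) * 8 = 1060416 / 17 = 62377.41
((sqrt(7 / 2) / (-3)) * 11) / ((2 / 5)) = -17.15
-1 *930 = -930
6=6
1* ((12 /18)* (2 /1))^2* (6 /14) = 16 /21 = 0.76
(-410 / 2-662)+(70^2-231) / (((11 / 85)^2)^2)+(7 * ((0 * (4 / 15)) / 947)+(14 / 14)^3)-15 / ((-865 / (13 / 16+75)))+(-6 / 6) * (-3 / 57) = 12817304608906917 / 769999472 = 16645861.56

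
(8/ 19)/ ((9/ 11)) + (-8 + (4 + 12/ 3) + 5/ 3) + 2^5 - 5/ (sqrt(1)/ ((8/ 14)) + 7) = 40231/ 1197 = 33.61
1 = 1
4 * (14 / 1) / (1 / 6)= 336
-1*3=-3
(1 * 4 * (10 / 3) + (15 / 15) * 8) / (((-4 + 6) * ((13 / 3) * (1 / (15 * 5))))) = 2400 / 13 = 184.62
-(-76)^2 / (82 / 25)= -72200 / 41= -1760.98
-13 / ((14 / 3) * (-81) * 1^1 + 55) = 13 / 323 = 0.04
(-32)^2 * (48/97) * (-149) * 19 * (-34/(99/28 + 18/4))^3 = 40019407438610432/368296875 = 108660730.39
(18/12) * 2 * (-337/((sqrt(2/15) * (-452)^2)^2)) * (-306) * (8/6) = 773415/10435031104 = 0.00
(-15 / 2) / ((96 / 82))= -205 / 32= -6.41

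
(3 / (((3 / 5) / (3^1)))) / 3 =5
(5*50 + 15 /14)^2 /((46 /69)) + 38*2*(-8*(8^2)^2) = -939158581 /392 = -2395812.71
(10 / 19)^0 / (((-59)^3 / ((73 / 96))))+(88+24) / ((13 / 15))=33123524171 / 256312992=129.23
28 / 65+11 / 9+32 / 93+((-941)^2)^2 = 14219229165717952 / 18135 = 784076601363.00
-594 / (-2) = 297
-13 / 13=-1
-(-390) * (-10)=-3900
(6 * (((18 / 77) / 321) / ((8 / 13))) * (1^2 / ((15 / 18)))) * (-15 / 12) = -351 / 32956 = -0.01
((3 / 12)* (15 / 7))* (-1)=-0.54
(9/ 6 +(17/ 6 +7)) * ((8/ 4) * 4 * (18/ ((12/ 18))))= 2448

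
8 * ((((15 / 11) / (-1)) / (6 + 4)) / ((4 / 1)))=-3 / 11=-0.27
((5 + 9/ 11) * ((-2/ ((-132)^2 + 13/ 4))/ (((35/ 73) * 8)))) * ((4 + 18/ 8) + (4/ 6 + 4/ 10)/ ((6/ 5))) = -300176/ 241541685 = -0.00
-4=-4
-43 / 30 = -1.43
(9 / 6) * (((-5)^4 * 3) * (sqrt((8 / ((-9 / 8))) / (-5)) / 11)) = 1500 * sqrt(5) / 11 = 304.92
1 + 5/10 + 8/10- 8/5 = 7/10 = 0.70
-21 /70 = -3 /10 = -0.30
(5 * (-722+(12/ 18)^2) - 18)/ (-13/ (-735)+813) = -999355/ 224088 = -4.46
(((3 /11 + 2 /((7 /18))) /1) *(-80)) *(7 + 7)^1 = -66720 /11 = -6065.45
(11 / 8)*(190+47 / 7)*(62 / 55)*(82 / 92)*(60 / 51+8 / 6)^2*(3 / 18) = 3904512 / 13685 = 285.31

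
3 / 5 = 0.60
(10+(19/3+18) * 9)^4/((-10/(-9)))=24750526329/10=2475052632.90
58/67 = 0.87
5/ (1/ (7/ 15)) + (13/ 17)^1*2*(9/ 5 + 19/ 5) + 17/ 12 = 4187/ 340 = 12.31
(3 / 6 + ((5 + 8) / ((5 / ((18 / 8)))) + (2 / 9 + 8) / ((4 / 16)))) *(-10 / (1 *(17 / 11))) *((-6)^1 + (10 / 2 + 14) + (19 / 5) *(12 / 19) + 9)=-4739273 / 765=-6195.13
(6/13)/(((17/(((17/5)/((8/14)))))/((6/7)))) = 9/65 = 0.14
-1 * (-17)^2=-289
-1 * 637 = -637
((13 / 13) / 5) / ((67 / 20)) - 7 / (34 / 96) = -22444 / 1139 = -19.71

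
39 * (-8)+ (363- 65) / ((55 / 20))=-2240 / 11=-203.64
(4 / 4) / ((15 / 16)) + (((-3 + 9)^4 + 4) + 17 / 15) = 6511 / 5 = 1302.20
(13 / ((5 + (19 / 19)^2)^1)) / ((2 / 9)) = 39 / 4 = 9.75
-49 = -49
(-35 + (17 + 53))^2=1225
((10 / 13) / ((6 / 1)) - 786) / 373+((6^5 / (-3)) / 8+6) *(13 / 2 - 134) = 589777466 / 14547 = 40542.89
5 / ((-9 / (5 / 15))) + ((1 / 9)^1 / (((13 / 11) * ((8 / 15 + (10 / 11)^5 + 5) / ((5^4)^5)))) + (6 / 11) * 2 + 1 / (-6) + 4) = 167259730339594359360385 / 114804773226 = 1456905716022.22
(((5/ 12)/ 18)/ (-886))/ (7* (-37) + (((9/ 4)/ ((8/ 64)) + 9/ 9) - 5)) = 0.00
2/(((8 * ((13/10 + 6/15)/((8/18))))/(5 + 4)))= 10/17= 0.59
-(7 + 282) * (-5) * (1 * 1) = 1445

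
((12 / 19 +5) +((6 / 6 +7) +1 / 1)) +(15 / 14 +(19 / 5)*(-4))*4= -27852 / 665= -41.88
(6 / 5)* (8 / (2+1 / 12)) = 576 / 125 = 4.61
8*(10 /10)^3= 8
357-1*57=300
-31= -31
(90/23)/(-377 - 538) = -6/1403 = -0.00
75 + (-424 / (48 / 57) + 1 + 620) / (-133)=19715 / 266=74.12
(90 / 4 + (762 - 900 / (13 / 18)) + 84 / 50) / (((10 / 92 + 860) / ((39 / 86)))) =-20629827 / 85064750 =-0.24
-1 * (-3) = 3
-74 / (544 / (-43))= 1591 / 272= 5.85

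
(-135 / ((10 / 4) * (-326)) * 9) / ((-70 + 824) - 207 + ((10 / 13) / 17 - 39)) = 17901 / 6100438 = 0.00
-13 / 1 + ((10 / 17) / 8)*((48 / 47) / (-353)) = -3666671 / 282047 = -13.00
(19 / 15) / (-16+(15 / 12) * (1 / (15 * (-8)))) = -608 / 7685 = -0.08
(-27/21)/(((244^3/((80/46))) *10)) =-9/584703056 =-0.00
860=860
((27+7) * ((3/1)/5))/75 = 34/125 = 0.27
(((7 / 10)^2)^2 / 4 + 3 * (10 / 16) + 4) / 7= 237401 / 280000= 0.85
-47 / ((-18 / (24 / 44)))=47 / 33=1.42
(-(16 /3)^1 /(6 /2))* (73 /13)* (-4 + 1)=1168 /39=29.95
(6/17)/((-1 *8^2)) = -3/544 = -0.01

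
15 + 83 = 98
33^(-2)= 1 / 1089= 0.00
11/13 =0.85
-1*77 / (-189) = 11 / 27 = 0.41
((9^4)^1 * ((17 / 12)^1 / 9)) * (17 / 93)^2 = 132651 / 3844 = 34.51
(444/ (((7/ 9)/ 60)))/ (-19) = -239760/ 133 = -1802.71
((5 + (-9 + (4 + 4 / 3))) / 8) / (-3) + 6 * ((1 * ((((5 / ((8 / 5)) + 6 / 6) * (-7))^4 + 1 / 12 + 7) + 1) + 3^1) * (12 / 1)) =230642778929 / 4608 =50052686.40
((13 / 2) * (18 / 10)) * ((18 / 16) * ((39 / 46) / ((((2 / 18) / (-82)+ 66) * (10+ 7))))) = 15153723 / 1523554960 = 0.01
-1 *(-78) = 78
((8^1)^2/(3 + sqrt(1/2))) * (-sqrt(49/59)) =-2688 * sqrt(59)/1003 + 448 * sqrt(118)/1003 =-15.73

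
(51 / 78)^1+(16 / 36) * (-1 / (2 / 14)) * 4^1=-2759 / 234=-11.79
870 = 870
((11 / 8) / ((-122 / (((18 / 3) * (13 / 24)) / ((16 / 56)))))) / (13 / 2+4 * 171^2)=-0.00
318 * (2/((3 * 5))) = 212/5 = 42.40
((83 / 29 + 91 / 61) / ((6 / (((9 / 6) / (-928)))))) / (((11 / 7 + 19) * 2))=-26957 / 945580032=-0.00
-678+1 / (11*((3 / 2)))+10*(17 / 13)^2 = -3685498 / 5577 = -660.84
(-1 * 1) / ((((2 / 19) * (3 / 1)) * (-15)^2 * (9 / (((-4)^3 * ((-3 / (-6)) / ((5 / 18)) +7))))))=26752 / 30375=0.88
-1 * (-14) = 14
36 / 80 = 9 / 20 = 0.45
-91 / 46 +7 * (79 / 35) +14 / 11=38189 / 2530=15.09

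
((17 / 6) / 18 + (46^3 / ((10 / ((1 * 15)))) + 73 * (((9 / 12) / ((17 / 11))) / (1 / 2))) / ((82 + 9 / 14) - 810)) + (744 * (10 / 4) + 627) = 42745157023 / 18695988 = 2286.33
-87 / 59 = -1.47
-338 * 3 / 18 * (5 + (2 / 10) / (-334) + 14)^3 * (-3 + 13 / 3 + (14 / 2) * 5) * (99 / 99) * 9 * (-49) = 28832243471101742581 / 4657463000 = 6190546971.84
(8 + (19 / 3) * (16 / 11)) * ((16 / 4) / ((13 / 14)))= 31808 / 429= 74.14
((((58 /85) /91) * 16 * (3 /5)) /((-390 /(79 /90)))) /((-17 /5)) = 18328 /384622875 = 0.00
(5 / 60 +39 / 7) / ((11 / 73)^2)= 2531275 / 10164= 249.04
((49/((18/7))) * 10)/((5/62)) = 21266/9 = 2362.89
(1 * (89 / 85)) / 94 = 89 / 7990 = 0.01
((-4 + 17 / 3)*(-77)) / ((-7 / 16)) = 880 / 3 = 293.33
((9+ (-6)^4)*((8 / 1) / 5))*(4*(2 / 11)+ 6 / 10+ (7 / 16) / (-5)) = 284751 / 110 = 2588.65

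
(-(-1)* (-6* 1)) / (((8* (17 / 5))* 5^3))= -3 / 1700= -0.00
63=63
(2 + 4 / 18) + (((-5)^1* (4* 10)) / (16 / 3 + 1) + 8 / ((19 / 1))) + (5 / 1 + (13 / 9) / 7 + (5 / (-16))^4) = -206748491 / 8716288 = -23.72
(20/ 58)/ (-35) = -2/ 203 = -0.01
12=12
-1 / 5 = -0.20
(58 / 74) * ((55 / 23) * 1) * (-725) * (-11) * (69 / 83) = 38160375 / 3071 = 12426.04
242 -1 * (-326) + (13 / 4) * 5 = 2337 / 4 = 584.25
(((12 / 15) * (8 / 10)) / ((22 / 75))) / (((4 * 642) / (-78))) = -78 / 1177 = -0.07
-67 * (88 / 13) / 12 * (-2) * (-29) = -85492 / 39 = -2192.10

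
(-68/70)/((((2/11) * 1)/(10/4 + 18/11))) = -221/10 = -22.10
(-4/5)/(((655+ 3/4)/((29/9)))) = -0.00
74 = 74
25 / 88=0.28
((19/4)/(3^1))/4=19/48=0.40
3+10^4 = 10003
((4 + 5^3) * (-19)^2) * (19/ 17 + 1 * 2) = 2468157/ 17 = 145185.71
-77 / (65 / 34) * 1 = -2618 / 65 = -40.28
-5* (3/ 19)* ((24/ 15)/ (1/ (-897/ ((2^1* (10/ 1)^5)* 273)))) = 69/ 3325000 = 0.00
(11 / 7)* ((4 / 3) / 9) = 0.23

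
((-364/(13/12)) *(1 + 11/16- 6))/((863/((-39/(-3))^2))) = 244881/863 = 283.76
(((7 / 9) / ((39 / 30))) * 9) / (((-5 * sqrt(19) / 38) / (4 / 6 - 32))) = 2632 * sqrt(19) / 39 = 294.17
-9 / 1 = -9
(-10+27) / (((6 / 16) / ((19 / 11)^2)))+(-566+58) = -135308 / 363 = -372.75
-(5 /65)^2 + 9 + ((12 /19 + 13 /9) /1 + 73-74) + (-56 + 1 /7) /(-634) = 1302828517 /128253762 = 10.16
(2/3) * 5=10/3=3.33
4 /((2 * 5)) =2 /5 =0.40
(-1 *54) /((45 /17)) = -102 /5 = -20.40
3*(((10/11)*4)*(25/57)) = 1000/209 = 4.78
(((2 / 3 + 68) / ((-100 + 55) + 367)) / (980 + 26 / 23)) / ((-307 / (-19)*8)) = 1957 / 1163864016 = 0.00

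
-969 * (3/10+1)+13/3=-37661/30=-1255.37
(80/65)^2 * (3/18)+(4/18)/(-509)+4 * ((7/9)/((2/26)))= 10502254/258063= 40.70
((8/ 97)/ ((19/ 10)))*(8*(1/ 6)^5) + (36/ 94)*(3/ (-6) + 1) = 4031581/ 21048903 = 0.19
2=2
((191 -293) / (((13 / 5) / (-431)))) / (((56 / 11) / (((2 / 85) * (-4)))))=-28446 / 91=-312.59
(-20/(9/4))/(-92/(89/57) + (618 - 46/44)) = -156640/9833661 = -0.02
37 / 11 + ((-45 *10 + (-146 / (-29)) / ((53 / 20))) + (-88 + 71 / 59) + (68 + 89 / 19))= -458.85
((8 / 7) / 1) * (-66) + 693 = 4323 / 7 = 617.57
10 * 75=750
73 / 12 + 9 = 181 / 12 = 15.08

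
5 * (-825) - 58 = -4183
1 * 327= 327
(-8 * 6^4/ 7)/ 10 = -148.11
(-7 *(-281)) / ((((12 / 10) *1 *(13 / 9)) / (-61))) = -1799805 / 26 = -69223.27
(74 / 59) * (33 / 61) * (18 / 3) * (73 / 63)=118844 / 25193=4.72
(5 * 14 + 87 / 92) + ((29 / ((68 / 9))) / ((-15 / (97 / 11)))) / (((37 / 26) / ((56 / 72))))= 665629477 / 9548220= 69.71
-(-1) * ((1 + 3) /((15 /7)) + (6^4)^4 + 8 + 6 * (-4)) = 42316648611628 /15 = 2821109907441.87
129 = 129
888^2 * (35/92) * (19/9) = 14566160/23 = 633311.30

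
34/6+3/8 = 145/24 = 6.04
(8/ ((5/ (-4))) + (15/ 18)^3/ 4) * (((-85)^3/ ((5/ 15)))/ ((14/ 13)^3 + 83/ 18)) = 7292062645075/ 3707888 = 1966635.09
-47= -47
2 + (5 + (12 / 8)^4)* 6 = 499 / 8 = 62.38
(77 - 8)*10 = 690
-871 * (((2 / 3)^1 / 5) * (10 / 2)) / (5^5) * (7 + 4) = -19162 / 9375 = -2.04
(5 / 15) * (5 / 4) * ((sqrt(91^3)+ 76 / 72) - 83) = -7375 / 216+ 455 * sqrt(91) / 12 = 327.56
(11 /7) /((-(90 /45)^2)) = -11 /28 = -0.39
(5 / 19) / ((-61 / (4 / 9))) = -20 / 10431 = -0.00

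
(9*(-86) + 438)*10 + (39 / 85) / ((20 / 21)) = -5711181 / 1700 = -3359.52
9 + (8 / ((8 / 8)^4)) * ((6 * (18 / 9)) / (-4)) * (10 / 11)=-141 / 11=-12.82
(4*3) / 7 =1.71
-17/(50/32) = -272/25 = -10.88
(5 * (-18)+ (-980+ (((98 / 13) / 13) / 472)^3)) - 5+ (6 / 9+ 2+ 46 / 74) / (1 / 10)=-7338978762166296161 / 7042374260660544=-1042.12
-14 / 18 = -7 / 9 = -0.78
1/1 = 1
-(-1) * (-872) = -872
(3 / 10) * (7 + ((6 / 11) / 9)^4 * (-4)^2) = 8301703 / 3953070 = 2.10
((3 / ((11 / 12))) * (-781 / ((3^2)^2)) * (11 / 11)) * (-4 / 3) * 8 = 9088 / 27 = 336.59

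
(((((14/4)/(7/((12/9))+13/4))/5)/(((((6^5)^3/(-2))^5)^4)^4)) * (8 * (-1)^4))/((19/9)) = 7/112186561582519243047912742516759392148207981497293965843089890986968553957979525687934739960901944842659973621779618216020495596447198994442332870596258565178528471975333040113880648442696994498691480653615786647270600471249217144205555442507750954454302850309831576844495799251012013285257897348631791438923740831713803050089376910505462263972515304544645153320023928796565002330316571809206073141150525586929394217733503432080865031671261169106193931332179087338537768087433846213247499857057774417611158663131896111885618572480540640884803399973391337197141489462678261719878611067369174283006687429402061216296369825100336860419033789674358512142309100306558874049460414385563563134991209767101039580748222736820438344357021253665128397162023675685557228005431651957765340585895932915421718344814890847507215881105360268520671872488858850222555580297596121627464449840991798831880341068865478556945135697920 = 0.00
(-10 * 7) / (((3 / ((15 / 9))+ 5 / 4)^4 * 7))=-1600000 / 13845841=-0.12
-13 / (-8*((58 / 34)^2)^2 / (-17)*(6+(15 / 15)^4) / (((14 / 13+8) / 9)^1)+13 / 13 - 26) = -1089030319 / 222763481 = -4.89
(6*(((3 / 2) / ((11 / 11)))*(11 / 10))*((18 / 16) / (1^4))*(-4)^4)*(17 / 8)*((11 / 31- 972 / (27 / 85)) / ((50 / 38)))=-54593756514 / 3875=-14088711.36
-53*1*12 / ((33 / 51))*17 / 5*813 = -2716957.31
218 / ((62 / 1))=109 / 31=3.52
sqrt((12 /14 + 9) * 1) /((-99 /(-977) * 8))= 977 * sqrt(483) /5544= 3.87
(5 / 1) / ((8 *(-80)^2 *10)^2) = 1 / 52428800000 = 0.00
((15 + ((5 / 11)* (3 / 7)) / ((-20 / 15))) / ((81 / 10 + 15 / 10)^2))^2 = 1453515625 / 55953063936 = 0.03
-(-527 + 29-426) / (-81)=-308 / 27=-11.41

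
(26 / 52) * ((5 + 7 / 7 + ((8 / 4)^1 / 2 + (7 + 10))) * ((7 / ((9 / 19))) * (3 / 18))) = 29.56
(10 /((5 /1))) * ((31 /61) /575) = 0.00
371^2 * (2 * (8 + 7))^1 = 4129230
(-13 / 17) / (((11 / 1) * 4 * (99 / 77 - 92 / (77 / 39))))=91 / 237252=0.00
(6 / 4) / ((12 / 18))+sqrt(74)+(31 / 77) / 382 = 132425 / 58828+sqrt(74) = 10.85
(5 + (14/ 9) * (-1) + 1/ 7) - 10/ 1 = -404/ 63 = -6.41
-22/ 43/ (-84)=0.01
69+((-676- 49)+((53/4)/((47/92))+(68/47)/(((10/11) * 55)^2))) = -18508108/29375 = -630.06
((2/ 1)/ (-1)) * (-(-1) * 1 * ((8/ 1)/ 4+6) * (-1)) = 16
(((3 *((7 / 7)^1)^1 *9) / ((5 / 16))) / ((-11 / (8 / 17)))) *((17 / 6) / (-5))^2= -1.19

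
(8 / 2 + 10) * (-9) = -126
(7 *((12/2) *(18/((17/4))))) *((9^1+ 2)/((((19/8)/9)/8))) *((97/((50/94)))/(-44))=-1985243904/8075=-245850.64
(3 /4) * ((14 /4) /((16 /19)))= 399 /128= 3.12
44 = 44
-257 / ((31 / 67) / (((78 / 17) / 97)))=-26.27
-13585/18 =-754.72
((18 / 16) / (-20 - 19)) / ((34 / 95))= -285 / 3536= -0.08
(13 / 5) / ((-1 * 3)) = -13 / 15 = -0.87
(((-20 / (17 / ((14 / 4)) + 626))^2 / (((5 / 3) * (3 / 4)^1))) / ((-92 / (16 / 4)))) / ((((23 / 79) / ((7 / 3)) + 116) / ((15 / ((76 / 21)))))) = -4741975 / 3800380554496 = -0.00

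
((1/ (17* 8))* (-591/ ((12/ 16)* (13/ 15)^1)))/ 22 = -2955/ 9724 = -0.30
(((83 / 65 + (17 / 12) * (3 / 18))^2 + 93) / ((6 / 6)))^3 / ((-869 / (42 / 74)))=-63636339723314143384918060567 / 112609586625848193024000000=-565.11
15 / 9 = 5 / 3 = 1.67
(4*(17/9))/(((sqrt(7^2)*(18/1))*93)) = 34/52731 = 0.00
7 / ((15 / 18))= 42 / 5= 8.40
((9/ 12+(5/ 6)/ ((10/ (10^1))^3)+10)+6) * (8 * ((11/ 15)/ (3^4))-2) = -247081/ 7290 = -33.89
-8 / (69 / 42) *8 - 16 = -1264 / 23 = -54.96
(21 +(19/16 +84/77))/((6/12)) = 4097/88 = 46.56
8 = 8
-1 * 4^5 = -1024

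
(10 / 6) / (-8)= -0.21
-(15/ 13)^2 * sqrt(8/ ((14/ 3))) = -450 * sqrt(21)/ 1183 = -1.74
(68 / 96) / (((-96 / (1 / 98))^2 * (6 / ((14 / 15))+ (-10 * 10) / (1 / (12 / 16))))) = -17 / 145662935040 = -0.00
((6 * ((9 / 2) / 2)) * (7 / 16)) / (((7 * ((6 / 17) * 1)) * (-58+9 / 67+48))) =-0.24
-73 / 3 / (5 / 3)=-73 / 5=-14.60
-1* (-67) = 67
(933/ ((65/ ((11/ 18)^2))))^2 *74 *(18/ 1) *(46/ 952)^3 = 637494952946819/ 147636105926400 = 4.32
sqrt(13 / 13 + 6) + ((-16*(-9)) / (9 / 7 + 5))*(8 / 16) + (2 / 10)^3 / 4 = sqrt(7) + 63011 / 5500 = 14.10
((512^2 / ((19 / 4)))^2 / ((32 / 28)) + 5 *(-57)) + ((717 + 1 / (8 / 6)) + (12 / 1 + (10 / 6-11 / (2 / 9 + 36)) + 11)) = 1881814473713417 / 706116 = 2665021715.57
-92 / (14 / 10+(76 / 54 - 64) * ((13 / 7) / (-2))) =-21735 / 14062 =-1.55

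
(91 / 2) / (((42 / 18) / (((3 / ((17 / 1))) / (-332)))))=-117 / 11288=-0.01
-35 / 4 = -8.75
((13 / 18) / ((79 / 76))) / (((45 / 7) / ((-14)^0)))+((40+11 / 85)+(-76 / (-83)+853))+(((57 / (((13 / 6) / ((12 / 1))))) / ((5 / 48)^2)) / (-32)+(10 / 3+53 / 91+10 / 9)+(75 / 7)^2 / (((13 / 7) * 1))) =1064007990376 / 20540949975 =51.80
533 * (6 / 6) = 533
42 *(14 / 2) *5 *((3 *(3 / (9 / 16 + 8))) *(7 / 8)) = 185220 / 137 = 1351.97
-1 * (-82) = 82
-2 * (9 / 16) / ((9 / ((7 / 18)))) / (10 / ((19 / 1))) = -133 / 1440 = -0.09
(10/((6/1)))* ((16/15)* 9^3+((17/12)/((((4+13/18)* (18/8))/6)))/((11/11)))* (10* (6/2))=38920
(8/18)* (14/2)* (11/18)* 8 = 1232/81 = 15.21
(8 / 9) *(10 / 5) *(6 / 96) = 1 / 9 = 0.11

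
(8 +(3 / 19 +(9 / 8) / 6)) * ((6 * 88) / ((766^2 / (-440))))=-9209310 / 2787091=-3.30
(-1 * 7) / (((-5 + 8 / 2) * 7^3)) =1 / 49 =0.02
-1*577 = -577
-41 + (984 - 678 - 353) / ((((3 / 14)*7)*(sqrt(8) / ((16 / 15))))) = -41 - 376*sqrt(2) / 45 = -52.82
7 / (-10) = -0.70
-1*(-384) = 384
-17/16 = -1.06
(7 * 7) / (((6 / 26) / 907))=577759 / 3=192586.33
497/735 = 71/105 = 0.68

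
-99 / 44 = -9 / 4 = -2.25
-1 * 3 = -3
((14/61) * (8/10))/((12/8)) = 0.12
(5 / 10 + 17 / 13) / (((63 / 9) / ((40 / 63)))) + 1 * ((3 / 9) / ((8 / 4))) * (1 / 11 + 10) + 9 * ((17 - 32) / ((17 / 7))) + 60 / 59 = -6670007207 / 126504378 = -52.73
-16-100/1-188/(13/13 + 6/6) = -210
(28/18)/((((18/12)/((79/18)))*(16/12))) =553/162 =3.41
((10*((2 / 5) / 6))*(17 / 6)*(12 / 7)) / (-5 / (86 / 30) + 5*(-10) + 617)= 0.01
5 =5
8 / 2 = 4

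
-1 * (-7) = 7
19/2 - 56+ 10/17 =-1561/34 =-45.91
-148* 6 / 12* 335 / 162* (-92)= 1140340 / 81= 14078.27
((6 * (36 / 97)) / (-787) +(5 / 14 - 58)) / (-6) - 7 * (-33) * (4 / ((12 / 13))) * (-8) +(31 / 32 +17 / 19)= -2598062515415 / 324898784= -7996.53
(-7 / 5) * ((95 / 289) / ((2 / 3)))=-399 / 578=-0.69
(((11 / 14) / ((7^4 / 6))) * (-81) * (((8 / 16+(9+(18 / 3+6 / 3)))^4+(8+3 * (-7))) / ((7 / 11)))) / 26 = -44116761051 / 48941984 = -901.41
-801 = -801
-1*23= -23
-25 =-25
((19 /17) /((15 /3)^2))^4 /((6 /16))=0.00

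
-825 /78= -275 /26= -10.58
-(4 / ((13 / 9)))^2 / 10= -648 / 845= -0.77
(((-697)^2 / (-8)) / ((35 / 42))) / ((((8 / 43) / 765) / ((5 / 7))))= -47942061165 / 224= -214027058.77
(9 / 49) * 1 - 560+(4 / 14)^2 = -27427 / 49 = -559.73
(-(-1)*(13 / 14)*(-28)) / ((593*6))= -13 / 1779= -0.01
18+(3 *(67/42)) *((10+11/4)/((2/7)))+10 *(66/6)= 5465/16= 341.56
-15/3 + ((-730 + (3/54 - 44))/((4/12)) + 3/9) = -2326.50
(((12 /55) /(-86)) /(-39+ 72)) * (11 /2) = -1 /2365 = -0.00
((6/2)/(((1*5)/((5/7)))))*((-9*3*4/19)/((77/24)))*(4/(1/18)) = -559872/10241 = -54.67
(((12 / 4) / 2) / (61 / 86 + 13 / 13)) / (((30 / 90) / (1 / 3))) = 43 / 49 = 0.88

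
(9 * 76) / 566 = 342 / 283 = 1.21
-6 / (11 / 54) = -324 / 11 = -29.45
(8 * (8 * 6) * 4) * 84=129024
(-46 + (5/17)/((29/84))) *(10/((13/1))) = -222580/6409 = -34.73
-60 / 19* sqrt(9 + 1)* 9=-540* sqrt(10) / 19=-89.88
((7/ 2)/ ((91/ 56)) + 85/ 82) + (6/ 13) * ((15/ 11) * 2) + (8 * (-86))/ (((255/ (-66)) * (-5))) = -155312061/ 4983550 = -31.16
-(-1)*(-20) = -20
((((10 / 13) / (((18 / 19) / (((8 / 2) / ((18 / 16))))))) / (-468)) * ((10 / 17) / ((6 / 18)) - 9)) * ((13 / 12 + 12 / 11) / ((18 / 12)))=4471460 / 69115761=0.06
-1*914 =-914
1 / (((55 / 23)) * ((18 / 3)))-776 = -256057 / 330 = -775.93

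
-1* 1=-1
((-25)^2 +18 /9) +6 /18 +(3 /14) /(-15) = 131737 /210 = 627.32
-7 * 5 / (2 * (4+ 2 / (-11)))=-55 / 12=-4.58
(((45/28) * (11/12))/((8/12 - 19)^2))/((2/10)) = 27/1232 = 0.02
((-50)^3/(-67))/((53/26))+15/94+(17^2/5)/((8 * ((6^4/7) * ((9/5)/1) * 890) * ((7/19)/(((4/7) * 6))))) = 3700593175238227/4042619189280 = 915.39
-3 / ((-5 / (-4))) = -12 / 5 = -2.40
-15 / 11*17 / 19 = -255 / 209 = -1.22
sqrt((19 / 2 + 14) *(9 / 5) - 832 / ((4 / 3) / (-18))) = 3 *sqrt(125270) / 10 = 106.18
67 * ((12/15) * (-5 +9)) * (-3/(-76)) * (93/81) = 8308/855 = 9.72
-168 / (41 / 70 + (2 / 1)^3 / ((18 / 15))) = -35280 / 1523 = -23.16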